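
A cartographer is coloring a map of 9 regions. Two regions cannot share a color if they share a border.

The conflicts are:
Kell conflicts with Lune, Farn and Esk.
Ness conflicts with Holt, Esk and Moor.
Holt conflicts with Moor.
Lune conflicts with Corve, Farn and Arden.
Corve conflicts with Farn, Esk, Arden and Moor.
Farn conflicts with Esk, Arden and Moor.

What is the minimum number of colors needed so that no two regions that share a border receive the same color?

Lune, Corve, Farn, Arden are mutually in conflict, so at least 4 colors are needed.
A valid assignment using 4 colors: Kell=2, Ness=1, Holt=2, Lune=3, Corve=2, Farn=1, Esk=3, Arden=4, Moor=3. Each listed conflict is separated.

4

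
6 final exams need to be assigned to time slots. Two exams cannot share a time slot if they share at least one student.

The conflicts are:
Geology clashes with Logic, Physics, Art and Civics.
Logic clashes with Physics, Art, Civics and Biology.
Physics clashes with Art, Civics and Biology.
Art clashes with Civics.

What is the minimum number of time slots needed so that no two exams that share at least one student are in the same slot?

5

Geology, Logic, Physics, Art, Civics are mutually in conflict, so at least 5 time slots are needed.
5 time slots suffice: time slot 1 → {Logic}; time slot 2 → {Physics}; time slot 3 → {Civics, Biology}; time slot 4 → {Geology}; time slot 5 → {Art}. Each listed conflict is separated.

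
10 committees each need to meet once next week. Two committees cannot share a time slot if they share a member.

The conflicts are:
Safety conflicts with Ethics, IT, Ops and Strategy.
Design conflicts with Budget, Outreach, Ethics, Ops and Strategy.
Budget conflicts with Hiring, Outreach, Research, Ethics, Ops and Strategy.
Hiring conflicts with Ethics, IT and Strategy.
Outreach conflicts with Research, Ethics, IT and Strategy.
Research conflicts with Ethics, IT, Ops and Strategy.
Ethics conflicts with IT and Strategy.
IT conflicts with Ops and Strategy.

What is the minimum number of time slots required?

Outreach, Research, Ethics, IT, Strategy all conflict with each other, so at least 5 time slots are needed.
5 time slots suffice: time slot 1 → {Ethics, Ops}; time slot 2 → {Strategy}; time slot 3 → {Budget, IT}; time slot 4 → {Safety, Design, Hiring, Research}; time slot 5 → {Outreach}. Every pair that conflicts lands in different time slots.

5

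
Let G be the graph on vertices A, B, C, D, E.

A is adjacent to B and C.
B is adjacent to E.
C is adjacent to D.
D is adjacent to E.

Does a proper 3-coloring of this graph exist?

Yes

The chromatic number is 3. The cycle A-B-E-D-C-A has odd length 5, so it cannot be 2-colored; at least 3 colors are needed.
3 colors suffice: color 1 → {C, E}; color 2 → {B, D}; color 3 → {A}.
That is already a proper 3-coloring.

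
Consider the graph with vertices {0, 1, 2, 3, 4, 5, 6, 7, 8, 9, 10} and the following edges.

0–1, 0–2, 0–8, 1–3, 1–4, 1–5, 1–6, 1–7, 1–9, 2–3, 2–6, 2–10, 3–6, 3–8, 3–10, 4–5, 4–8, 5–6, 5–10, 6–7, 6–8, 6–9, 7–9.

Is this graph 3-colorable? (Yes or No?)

1, 6, 7, 9 are mutually adjacent (a clique of size 4), so at least 4 colors are needed.
So 3 colors are not enough.

No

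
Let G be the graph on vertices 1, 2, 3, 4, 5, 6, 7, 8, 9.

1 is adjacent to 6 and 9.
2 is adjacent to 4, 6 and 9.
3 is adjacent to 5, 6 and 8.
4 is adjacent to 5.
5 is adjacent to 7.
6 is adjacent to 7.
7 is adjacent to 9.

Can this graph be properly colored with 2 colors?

The cycle 5-3-6-2-4-5 has odd length 5, so it cannot be 2-colored; at least 3 colors are needed.
So 2 colors are not enough.

No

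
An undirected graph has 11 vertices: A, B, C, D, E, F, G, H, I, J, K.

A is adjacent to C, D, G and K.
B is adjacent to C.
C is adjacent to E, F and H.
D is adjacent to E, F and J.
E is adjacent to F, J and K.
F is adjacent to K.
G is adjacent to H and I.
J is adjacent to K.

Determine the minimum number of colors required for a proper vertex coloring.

D, E, J are mutually adjacent, so at least 3 colors are needed.
One proper 3-coloring: A=1, B=1, C=2, D=2, E=1, F=3, G=2, H=1, I=1, J=3, K=2. Every edge joins two different colors.

3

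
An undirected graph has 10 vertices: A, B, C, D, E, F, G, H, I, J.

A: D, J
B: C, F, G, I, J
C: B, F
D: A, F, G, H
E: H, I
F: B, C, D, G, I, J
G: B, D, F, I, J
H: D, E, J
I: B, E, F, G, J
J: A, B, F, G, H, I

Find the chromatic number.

5

B, F, G, I, J are mutually adjacent (a clique of size 5), so at least 5 colors are needed.
One proper 5-coloring: A=2, B=4, C=1, D=1, E=1, F=2, G=3, H=2, I=5, J=1. Every edge joins two different colors.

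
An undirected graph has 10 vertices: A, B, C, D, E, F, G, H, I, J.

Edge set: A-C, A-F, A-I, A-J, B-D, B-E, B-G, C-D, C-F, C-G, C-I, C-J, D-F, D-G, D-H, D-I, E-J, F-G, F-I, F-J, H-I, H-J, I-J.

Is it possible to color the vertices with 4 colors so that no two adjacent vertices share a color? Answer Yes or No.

No

A, C, F, I, J are pairwise adjacent (a clique of size 5), so at least 5 colors are needed.
So 4 colors are not enough.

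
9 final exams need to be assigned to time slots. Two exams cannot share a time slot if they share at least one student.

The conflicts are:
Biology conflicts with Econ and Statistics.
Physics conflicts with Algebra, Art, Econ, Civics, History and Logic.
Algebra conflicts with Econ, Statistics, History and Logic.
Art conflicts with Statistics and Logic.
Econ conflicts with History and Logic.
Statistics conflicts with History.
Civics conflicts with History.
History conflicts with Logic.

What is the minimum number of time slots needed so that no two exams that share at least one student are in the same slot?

Physics, Algebra, Econ, History, Logic pairwise conflict, so at least 5 time slots are needed.
5 time slots suffice: Biology=1, Physics=2, Algebra=5, Art=1, Econ=4, Statistics=2, Civics=3, History=1, Logic=3. No two conflicting exams share a time slot.

5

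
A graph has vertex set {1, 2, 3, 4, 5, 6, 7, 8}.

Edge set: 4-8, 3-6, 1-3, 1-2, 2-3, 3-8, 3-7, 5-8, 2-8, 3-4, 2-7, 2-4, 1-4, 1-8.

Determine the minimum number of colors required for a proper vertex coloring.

5

1, 2, 3, 4, 8 are mutually adjacent (a clique of size 5), so at least 5 colors are needed.
5 colors suffice: color a → {3, 5}; color b → {6, 7, 8}; color c → {2}; color d → {4}; color e → {1}. Every edge joins two different colors.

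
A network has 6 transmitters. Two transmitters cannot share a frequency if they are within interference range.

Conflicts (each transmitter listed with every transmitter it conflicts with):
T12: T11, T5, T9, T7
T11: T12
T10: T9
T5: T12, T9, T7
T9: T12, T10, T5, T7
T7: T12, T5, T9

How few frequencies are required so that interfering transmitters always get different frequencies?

T12, T5, T9, T7 pairwise conflict, so at least 4 frequencies are needed.
4 frequencies suffice: frequency 1 → {T11, T9}; frequency 2 → {T12, T10}; frequency 3 → {T7}; frequency 4 → {T5}. No two conflicting transmitters share a frequency.

4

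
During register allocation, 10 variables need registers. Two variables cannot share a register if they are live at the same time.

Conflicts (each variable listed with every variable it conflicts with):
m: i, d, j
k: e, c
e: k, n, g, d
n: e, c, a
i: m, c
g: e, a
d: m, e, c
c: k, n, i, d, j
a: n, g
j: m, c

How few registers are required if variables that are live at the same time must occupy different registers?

2

k and e conflict, so at least 2 registers are needed.
2 registers suffice: register 1 → {m, e, c, a}; register 2 → {k, n, i, g, d, j}. Every pair that conflicts lands in different registers.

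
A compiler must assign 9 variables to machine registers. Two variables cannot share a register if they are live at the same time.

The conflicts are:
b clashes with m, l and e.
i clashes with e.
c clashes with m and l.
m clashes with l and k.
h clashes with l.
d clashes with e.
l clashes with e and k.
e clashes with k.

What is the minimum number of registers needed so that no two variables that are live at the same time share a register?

m, l, k are mutually in conflict, so at least 3 registers are needed.
A valid assignment using 3 registers: b=3, i=1, c=3, m=2, h=2, d=1, l=1, e=2, k=3. Each listed conflict is separated.

3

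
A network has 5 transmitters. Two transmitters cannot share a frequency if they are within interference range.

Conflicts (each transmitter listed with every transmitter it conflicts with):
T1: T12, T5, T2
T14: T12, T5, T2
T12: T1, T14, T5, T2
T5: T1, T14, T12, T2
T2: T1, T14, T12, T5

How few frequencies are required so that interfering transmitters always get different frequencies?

4

T14, T12, T5, T2 all conflict with each other, so at least 4 frequencies are needed.
4 frequencies suffice: frequency 1 → {T5}; frequency 2 → {T2}; frequency 3 → {T12}; frequency 4 → {T1, T14}. Every pair that conflicts lands in different frequencies.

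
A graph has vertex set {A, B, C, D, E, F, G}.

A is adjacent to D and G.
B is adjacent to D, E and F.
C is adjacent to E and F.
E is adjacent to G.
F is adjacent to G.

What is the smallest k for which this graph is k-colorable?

The cycle B-E-G-A-D-B has odd length 5, so it cannot be 2-colored; at least 3 colors are needed.
3 colors suffice: color 1 → {B, C, G}; color 2 → {D, E, F}; color 3 → {A}. Every edge joins two different colors.

3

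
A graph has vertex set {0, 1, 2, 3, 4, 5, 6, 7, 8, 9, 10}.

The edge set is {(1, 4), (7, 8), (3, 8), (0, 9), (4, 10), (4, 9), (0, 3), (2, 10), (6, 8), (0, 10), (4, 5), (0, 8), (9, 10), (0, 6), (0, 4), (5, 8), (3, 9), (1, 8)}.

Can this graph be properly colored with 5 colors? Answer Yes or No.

The chromatic number is 4. 0, 4, 9, 10 are mutually adjacent (a clique of size 4), so at least 4 colors are needed.
4 colors suffice: color red → {0, 1, 2, 5, 7}; color blue → {4, 8}; color green → {3, 6, 10}; color yellow → {9}.
Since 5 ≥ 4, a proper 5-coloring certainly exists.

Yes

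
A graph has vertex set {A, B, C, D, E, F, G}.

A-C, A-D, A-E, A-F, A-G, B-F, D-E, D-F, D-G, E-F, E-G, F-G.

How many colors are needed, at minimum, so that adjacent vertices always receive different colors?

A, D, E, F, G form a clique, so at least 5 colors are needed.
5 colors suffice: color 1 → {A, B}; color 2 → {C, F}; color 3 → {D}; color 4 → {G}; color 5 → {E}. No two adjacent vertices share a color.

5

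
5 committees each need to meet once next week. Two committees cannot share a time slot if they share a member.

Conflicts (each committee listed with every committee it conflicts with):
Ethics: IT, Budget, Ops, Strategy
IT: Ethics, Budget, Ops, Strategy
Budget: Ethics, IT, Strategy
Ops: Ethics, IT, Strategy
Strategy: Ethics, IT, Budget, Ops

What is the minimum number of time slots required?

4

Ethics, IT, Ops, Strategy are mutually in conflict, so at least 4 time slots are needed.
4 time slots suffice: time slot 1 → {Ethics}; time slot 2 → {Strategy}; time slot 3 → {IT}; time slot 4 → {Budget, Ops}. No two conflicting committees share a time slot.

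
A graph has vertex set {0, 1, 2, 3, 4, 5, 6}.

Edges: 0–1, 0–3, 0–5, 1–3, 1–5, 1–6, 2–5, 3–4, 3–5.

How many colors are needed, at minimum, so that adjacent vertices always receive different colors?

0, 1, 3, 5 form a clique, so at least 4 colors are needed.
4 colors suffice: color red → {2, 3, 6}; color blue → {4, 5}; color green → {1}; color yellow → {0}. No two adjacent vertices share a color.

4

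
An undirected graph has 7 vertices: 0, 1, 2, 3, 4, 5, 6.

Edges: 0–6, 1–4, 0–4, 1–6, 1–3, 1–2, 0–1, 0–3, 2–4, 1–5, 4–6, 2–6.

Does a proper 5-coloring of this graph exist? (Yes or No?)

The chromatic number is 4. 1, 2, 4, 6 are mutually adjacent (a clique of size 4), so at least 4 colors are needed.
4 colors suffice: 0=c, 1=a, 2=c, 3=b, 4=d, 5=b, 6=b.
Since 5 ≥ 4, a proper 5-coloring certainly exists.

Yes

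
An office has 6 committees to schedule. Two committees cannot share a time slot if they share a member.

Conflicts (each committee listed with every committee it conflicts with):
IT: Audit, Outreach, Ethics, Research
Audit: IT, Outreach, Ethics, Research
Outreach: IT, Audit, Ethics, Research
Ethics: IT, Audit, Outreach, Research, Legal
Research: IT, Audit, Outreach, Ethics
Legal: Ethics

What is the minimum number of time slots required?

IT, Audit, Outreach, Ethics, Research pairwise conflict, so at least 5 time slots are needed.
Using 5 time slots: IT=3, Audit=4, Outreach=2, Ethics=1, Research=5, Legal=2. Each listed conflict is separated.

5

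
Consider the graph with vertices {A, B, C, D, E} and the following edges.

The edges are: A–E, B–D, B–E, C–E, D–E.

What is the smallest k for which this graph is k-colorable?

3

B, D, E are pairwise adjacent, so at least 3 colors are needed.
One proper 3-coloring: A=blue, B=green, C=blue, D=blue, E=red. Each edge has distinct colors on its endpoints.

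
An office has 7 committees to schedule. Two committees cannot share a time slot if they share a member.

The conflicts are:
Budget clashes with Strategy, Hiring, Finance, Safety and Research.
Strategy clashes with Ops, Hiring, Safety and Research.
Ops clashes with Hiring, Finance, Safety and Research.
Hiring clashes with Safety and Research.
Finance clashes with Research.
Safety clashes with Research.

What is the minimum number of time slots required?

5

Strategy, Ops, Hiring, Safety, Research all conflict with each other, so at least 5 time slots are needed.
5 time slots suffice: Budget=3, Strategy=2, Ops=3, Hiring=4, Finance=2, Safety=5, Research=1. Each listed conflict is separated.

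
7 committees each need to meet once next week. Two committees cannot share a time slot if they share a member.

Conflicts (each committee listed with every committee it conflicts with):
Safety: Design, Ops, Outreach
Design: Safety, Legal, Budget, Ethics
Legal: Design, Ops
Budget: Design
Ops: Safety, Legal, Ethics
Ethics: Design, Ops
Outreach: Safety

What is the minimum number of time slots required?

Legal and Ops conflict, so at least 2 time slots are needed.
2 time slots suffice: time slot 1 → {Design, Ops, Outreach}; time slot 2 → {Safety, Legal, Budget, Ethics}. Each listed conflict is separated.

2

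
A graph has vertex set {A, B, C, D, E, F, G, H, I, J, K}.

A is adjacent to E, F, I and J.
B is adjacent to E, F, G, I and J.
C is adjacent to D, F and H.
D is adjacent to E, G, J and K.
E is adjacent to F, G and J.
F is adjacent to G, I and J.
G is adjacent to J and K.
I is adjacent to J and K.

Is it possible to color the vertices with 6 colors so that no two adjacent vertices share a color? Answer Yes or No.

Yes

The chromatic number is 5. B, E, F, G, J are mutually adjacent (a clique of size 5), so at least 5 colors are needed.
5 colors suffice: A=5, B=5, C=1, D=2, E=4, F=2, G=3, H=2, I=3, J=1, K=1.
Since 6 ≥ 5, a proper 6-coloring certainly exists.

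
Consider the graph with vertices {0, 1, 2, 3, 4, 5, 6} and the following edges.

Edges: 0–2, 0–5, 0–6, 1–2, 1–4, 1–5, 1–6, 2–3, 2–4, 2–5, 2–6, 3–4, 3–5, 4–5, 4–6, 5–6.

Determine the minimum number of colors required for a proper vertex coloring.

1, 2, 4, 5, 6 form a clique, so at least 5 colors are needed.
5 colors suffice: 0=yellow, 1=purple, 2=blue, 3=green, 4=yellow, 5=red, 6=green. Each edge has distinct colors on its endpoints.

5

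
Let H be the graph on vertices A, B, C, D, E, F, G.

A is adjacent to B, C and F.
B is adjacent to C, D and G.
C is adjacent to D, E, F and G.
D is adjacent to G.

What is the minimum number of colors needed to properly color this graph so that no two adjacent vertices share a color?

4

B, C, D, G are mutually adjacent (a clique of size 4), so at least 4 colors are needed.
4 colors suffice: color 1 → {C}; color 2 → {B, E, F}; color 3 → {A, D}; color 4 → {G}. Every edge joins two different colors.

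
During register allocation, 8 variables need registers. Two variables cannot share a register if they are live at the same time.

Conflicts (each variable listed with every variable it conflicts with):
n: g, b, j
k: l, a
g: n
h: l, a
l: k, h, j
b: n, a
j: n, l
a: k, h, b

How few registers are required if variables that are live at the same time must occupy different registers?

2

l and j conflict, so at least 2 registers are needed.
Using 2 registers: n=1, k=2, g=2, h=2, l=1, b=2, j=2, a=1. No two conflicting variables share a register.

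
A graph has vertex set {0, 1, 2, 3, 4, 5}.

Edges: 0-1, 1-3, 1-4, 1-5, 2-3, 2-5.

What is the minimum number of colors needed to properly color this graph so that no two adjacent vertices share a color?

2

2 and 5 are adjacent, so at least 2 colors are needed.
2 colors suffice: color red → {1, 2}; color blue → {0, 3, 4, 5}. Every edge joins two different colors.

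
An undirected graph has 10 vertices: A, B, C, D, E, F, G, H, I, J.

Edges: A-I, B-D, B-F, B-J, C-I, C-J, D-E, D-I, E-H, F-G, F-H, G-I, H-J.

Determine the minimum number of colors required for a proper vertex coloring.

3

The cycle D-E-H-F-B-D has odd length 5, so it cannot be 2-colored; at least 3 colors are needed.
A valid assignment using 3 colors: A=blue, B=red, C=green, D=blue, E=green, F=blue, G=green, H=red, I=red, J=blue. No two adjacent vertices share a color.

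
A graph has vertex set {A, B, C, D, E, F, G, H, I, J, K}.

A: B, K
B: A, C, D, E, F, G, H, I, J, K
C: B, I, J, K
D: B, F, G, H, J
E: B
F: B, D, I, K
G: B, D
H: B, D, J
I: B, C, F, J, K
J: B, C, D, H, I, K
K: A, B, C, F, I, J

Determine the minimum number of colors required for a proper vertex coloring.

5

B, C, I, J, K form a clique, so at least 5 colors are needed.
A valid assignment using 5 colors: A=blue, B=red, C=purple, D=green, E=blue, F=blue, G=blue, H=yellow, I=yellow, J=blue, K=green. Every edge joins two different colors.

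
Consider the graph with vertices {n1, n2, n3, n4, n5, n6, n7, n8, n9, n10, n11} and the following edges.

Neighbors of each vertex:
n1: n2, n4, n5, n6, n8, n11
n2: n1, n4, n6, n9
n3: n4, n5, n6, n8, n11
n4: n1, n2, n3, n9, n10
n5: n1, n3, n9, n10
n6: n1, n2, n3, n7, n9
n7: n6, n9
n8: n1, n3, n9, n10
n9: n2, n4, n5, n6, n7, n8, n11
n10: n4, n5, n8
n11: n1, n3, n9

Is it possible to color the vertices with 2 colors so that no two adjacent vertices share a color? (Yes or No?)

No

n1, n2, n6 form a triangle, so at least 3 colors are needed.
So 2 colors are not enough.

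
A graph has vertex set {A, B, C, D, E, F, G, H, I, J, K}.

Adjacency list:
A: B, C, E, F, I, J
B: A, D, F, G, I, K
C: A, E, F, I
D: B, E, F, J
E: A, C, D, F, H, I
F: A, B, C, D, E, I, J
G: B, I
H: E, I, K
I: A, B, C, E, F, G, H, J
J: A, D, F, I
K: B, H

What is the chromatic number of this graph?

A, C, E, F, I are mutually adjacent (a clique of size 5), so at least 5 colors are needed.
A valid assignment using 5 colors: A=4, B=3, C=5, D=1, E=3, F=2, G=2, H=2, I=1, J=3, K=1. No two adjacent vertices share a color.

5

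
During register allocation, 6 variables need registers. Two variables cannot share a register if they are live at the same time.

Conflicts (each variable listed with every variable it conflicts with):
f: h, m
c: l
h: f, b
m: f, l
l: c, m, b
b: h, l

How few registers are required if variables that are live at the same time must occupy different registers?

3

The cycle h-f-m-l-b-h has odd length 5, so it cannot be 2-colored; at least 3 registers are needed.
3 registers suffice: register 1 → {f, l}; register 2 → {c, h, m}; register 3 → {b}. No two conflicting variables share a register.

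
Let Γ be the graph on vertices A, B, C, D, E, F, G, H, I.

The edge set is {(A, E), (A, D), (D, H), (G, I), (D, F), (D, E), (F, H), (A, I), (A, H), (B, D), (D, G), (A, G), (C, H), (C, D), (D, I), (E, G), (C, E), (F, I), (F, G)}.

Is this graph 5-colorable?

The chromatic number is 4. A, D, G, I form a clique, so at least 4 colors are needed.
4 colors suffice: color 1 → {D}; color 2 → {B, G, H}; color 3 → {A, C, F}; color 4 → {E, I}.
Since 5 ≥ 4, a proper 5-coloring certainly exists.

Yes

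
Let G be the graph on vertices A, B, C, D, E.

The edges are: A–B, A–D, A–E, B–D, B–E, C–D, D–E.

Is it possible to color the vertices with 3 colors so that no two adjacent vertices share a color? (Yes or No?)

A, B, D, E form a clique, so at least 4 colors are needed.
So 3 colors are not enough.

No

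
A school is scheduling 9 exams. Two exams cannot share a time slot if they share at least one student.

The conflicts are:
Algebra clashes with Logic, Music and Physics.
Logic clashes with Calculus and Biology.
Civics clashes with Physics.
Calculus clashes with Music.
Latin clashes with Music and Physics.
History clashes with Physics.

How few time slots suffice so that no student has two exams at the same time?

Logic and Calculus conflict, so at least 2 time slots are needed.
Using 2 time slots: Algebra=2, Logic=1, Civics=2, Calculus=2, Latin=2, Music=1, Biology=2, History=2, Physics=1. Every pair that conflicts lands in different time slots.

2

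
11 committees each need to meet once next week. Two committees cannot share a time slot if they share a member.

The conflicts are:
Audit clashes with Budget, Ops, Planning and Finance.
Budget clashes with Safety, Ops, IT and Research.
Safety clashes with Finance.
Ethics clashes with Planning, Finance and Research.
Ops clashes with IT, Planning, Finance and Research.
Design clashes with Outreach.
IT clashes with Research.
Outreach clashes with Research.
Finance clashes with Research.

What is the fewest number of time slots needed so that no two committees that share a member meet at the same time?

Budget, Ops, IT, Research all conflict with each other, so at least 4 time slots are needed.
4 time slots suffice: time slot 1 → {Audit, Safety, Design, Research}; time slot 2 → {Ethics, Ops, Outreach}; time slot 3 → {Budget, Planning, Finance}; time slot 4 → {IT}. No two conflicting committees share a time slot.

4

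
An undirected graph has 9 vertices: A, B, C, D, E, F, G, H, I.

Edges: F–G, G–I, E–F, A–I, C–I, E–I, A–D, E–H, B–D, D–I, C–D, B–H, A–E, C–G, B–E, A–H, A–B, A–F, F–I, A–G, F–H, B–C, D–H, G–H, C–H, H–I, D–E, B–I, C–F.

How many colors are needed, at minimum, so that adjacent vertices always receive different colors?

A, B, D, E, H, I form a clique, so at least 6 colors are needed.
6 colors suffice: color 1 → {H}; color 2 → {I}; color 3 → {A, C}; color 4 → {B, F}; color 5 → {E, G}; color 6 → {D}. Each edge has distinct colors on its endpoints.

6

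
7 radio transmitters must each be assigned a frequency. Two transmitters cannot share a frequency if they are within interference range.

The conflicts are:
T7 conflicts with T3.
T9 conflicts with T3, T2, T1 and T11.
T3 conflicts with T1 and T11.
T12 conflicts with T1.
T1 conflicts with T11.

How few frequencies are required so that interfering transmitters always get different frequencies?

4

T9, T3, T1, T11 are mutually in conflict, so at least 4 frequencies are needed.
4 frequencies suffice: T7=2, T9=3, T3=1, T2=1, T12=1, T1=2, T11=4. No two conflicting transmitters share a frequency.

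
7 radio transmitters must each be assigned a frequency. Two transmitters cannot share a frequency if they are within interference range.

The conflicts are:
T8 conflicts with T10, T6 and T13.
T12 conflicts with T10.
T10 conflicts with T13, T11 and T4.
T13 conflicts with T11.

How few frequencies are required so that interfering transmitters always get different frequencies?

T8, T10, T13 are mutually in conflict, so at least 3 frequencies are needed.
3 frequencies suffice: frequency 1 → {T10, T6}; frequency 2 → {T12, T13, T4}; frequency 3 → {T8, T11}. Every pair that conflicts lands in different frequencies.

3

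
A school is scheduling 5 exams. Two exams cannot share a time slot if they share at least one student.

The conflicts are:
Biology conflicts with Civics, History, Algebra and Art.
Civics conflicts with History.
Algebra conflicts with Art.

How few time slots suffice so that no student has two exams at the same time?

Biology, Algebra, Art all conflict with each other, so at least 3 time slots are needed.
3 time slots suffice: time slot 1 → {Biology}; time slot 2 → {History, Art}; time slot 3 → {Civics, Algebra}. Every pair that conflicts lands in different time slots.

3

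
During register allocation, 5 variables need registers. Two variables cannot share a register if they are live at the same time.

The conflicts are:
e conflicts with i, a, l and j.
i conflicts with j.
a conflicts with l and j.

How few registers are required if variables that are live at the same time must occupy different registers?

3

e, a, j all conflict with each other, so at least 3 registers are needed.
3 registers suffice: register 1 → {e}; register 2 → {i, a}; register 3 → {l, j}. Every pair that conflicts lands in different registers.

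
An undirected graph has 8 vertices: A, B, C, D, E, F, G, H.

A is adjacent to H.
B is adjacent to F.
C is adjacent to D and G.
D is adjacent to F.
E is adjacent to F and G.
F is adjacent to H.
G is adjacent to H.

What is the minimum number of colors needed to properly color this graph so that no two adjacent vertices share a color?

3

The cycle C-D-F-E-G-C has odd length 5, so it cannot be 2-colored; at least 3 colors are needed.
3 colors suffice: A=red, B=blue, C=green, D=blue, E=blue, F=red, G=red, H=blue. No two adjacent vertices share a color.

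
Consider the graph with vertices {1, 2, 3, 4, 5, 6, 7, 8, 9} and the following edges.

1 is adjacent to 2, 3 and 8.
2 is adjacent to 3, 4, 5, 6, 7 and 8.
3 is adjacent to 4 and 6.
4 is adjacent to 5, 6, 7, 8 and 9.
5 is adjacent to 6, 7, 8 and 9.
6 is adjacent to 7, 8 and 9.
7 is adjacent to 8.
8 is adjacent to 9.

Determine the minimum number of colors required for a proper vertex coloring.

6

2, 4, 5, 6, 7, 8 form a clique, so at least 6 colors are needed.
6 colors suffice: 1=red, 2=yellow, 3=green, 4=red, 5=purple, 6=blue, 7=orange, 8=green, 9=yellow. No two adjacent vertices share a color.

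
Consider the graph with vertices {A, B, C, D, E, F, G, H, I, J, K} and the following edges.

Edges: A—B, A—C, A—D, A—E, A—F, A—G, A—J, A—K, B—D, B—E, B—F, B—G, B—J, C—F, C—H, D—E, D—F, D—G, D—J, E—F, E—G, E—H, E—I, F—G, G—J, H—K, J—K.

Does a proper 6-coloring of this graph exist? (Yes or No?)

The chromatic number is 6. A, B, D, E, F, G form a clique, so at least 6 colors are needed.
6 colors suffice: A=1, B=5, C=2, D=4, E=2, F=6, G=3, H=1, I=1, J=2, K=3.
That is already a proper 6-coloring.

Yes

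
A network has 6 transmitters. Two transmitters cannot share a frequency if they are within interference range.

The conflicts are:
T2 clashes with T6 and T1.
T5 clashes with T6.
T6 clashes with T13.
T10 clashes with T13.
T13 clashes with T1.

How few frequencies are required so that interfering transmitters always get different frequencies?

T2 and T1 conflict, so at least 2 frequencies are needed.
2 frequencies suffice: frequency 1 → {T6, T10, T1}; frequency 2 → {T2, T5, T13}. No two conflicting transmitters share a frequency.

2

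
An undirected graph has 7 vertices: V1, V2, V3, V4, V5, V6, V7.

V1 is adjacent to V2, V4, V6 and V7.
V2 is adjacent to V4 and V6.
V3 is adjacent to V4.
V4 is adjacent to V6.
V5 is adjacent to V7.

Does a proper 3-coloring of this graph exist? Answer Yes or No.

V1, V2, V4, V6 are pairwise adjacent (a clique of size 4), so at least 4 colors are needed.
So 3 colors are not enough.

No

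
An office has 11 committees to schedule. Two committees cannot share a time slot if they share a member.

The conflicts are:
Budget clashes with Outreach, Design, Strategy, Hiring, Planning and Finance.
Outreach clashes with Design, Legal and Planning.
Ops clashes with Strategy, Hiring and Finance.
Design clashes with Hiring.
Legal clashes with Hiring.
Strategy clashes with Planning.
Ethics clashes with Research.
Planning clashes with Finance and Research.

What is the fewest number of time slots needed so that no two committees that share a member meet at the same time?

3

Budget, Outreach, Design all conflict with each other, so at least 3 time slots are needed.
3 time slots suffice: time slot 1 → {Budget, Ops, Legal, Research}; time slot 2 → {Design, Ethics, Planning}; time slot 3 → {Outreach, Strategy, Hiring, Finance}. Each listed conflict is separated.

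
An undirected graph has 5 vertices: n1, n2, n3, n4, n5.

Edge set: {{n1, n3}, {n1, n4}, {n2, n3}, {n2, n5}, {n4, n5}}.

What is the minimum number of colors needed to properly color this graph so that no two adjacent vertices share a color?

3

The cycle n5-n2-n3-n1-n4-n5 has odd length 5, so it cannot be 2-colored; at least 3 colors are needed.
3 colors suffice: color red → {n3, n5}; color blue → {n1, n2}; color green → {n4}. Each edge has distinct colors on its endpoints.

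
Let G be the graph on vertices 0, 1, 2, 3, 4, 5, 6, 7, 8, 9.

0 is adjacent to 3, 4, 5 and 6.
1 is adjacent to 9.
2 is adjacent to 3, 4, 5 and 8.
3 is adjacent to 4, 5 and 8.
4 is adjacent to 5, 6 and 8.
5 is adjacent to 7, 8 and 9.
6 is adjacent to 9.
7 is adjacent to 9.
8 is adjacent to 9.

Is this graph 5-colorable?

The chromatic number is 5. 2, 3, 4, 5, 8 are mutually adjacent (a clique of size 5), so at least 5 colors are needed.
A valid assignment using 5 colors: 0=green, 1=red, 2=purple, 3=yellow, 4=blue, 5=red, 6=red, 7=green, 8=green, 9=blue.
That is already a proper 5-coloring.

Yes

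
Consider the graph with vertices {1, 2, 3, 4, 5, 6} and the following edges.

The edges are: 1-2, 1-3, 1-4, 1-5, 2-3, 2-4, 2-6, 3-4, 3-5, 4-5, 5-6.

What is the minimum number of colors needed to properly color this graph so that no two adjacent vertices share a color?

4

1, 2, 3, 4 are mutually adjacent (a clique of size 4), so at least 4 colors are needed.
4 colors suffice: color a → {1, 6}; color b → {3}; color c → {2, 5}; color d → {4}. Each edge has distinct colors on its endpoints.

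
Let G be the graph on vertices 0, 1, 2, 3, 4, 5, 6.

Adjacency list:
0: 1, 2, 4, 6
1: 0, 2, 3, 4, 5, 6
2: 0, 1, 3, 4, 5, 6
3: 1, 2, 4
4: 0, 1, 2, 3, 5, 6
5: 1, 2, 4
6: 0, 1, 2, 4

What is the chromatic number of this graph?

0, 1, 2, 4, 6 form a clique, so at least 5 colors are needed.
5 colors suffice: color red → {1}; color blue → {2}; color green → {4}; color yellow → {0, 3, 5}; color purple → {6}. No two adjacent vertices share a color.

5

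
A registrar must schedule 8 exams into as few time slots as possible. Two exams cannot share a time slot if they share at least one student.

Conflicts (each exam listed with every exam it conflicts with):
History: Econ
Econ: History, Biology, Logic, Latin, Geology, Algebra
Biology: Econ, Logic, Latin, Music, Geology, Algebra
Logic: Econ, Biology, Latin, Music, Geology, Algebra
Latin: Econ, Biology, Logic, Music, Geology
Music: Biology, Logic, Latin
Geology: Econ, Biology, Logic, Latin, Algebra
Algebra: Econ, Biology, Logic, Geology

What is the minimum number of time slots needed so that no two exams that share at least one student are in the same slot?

Econ, Biology, Logic, Geology, Algebra all conflict with each other, so at least 5 time slots are needed.
A valid assignment using 5 time slots: History=1, Econ=2, Biology=3, Logic=1, Latin=5, Music=2, Geology=4, Algebra=5. Every pair that conflicts lands in different time slots.

5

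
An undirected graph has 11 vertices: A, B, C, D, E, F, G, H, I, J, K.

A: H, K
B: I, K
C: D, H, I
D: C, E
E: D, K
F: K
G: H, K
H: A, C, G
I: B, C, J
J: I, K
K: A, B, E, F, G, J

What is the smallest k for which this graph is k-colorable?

C and I are adjacent, so at least 2 colors are needed.
A valid assignment using 2 colors: A=2, B=2, C=2, D=1, E=2, F=2, G=2, H=1, I=1, J=2, K=1. No two adjacent vertices share a color.

2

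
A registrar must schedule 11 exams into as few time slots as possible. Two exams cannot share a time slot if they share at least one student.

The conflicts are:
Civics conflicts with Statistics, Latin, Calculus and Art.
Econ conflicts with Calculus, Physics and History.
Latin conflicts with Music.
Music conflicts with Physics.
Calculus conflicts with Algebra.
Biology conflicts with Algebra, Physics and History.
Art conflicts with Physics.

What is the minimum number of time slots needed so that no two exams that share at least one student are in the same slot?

3

The cycle History-Biology-Algebra-Calculus-Econ-History has odd length 5, so it cannot be 2-colored; at least 3 time slots are needed.
A valid assignment using 3 time slots: Civics=1, Econ=2, Statistics=2, Latin=3, Music=2, Calculus=3, Biology=2, Art=2, Algebra=1, Physics=1, History=1. Every pair that conflicts lands in different time slots.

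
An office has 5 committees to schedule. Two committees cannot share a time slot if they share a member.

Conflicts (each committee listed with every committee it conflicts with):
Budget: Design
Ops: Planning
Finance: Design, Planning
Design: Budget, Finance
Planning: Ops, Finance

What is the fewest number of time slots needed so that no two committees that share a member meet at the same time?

2

Ops and Planning conflict, so at least 2 time slots are needed.
2 time slots suffice: time slot 1 → {Design, Planning}; time slot 2 → {Budget, Ops, Finance}. Each listed conflict is separated.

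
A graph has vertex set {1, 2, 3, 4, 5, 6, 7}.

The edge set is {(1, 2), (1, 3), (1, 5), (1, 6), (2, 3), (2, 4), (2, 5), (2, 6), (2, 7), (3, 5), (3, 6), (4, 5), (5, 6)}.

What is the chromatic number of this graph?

1, 2, 3, 5, 6 are pairwise adjacent (a clique of size 5), so at least 5 colors are needed.
5 colors suffice: color a → {2}; color b → {5, 7}; color c → {1, 4}; color d → {6}; color e → {3}. Each edge has distinct colors on its endpoints.

5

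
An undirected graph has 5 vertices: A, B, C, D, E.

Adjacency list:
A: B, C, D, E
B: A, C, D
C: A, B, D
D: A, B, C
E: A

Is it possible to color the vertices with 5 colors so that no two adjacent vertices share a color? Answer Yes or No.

Yes

The chromatic number is 4. A, B, C, D are pairwise adjacent (a clique of size 4), so at least 4 colors are needed.
4 colors suffice: color 1 → {A}; color 2 → {B, E}; color 3 → {D}; color 4 → {C}.
Since 5 ≥ 4, a proper 5-coloring certainly exists.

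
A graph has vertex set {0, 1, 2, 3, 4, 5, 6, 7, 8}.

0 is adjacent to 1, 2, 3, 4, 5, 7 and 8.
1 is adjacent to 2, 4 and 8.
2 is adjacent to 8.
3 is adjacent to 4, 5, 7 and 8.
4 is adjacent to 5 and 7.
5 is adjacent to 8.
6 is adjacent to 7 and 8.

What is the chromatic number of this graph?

4

0, 1, 2, 8 are mutually adjacent (a clique of size 4), so at least 4 colors are needed.
4 colors suffice: color a → {0, 6}; color b → {4, 8}; color c → {1, 3}; color d → {2, 5, 7}. Every edge joins two different colors.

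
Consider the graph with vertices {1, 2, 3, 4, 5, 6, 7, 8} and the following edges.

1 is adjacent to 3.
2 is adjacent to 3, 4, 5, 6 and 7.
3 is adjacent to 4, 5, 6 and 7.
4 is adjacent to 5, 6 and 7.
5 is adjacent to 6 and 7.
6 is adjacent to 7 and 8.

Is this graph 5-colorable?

2, 3, 4, 5, 6, 7 are mutually adjacent (a clique of size 6), so at least 6 colors are needed.
So 5 colors are not enough.

No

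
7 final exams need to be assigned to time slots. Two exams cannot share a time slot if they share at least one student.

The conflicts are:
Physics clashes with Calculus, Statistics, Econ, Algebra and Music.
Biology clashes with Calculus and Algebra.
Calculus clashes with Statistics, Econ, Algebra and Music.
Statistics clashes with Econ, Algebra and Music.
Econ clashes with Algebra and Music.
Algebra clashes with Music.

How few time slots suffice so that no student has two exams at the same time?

6

Physics, Calculus, Statistics, Econ, Algebra, Music are mutually in conflict, so at least 6 time slots are needed.
A valid assignment using 6 time slots: Physics=6, Biology=3, Calculus=1, Statistics=3, Econ=5, Algebra=2, Music=4. Every pair that conflicts lands in different time slots.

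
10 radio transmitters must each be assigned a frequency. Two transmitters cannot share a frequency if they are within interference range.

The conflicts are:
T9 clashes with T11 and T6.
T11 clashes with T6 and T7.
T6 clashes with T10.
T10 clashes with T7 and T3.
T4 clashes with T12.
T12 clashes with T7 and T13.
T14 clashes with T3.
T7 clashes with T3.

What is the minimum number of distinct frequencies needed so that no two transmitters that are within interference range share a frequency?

T10, T7, T3 all conflict with each other, so at least 3 frequencies are needed.
Using 3 frequencies: T9=3, T11=2, T6=1, T10=2, T4=1, T12=2, T14=1, T7=1, T13=1, T3=3. Each listed conflict is separated.

3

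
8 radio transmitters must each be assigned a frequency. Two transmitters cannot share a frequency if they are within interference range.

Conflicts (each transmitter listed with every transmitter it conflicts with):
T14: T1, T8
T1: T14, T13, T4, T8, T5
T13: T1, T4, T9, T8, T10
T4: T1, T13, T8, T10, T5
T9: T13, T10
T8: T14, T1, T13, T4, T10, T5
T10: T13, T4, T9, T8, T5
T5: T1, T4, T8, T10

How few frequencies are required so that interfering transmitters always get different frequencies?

T13, T4, T8, T10 are mutually in conflict, so at least 4 frequencies are needed.
Using 4 frequencies: T14=2, T1=4, T13=2, T4=3, T9=1, T8=1, T10=4, T5=2. No two conflicting transmitters share a frequency.

4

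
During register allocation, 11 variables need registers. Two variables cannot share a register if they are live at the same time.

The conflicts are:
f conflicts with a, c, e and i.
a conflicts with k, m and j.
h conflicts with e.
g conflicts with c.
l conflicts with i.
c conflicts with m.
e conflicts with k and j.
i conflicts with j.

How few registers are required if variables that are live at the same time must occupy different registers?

g and c conflict, so at least 2 registers are needed.
Using 2 registers: f=2, a=1, h=2, g=2, l=2, c=1, e=1, k=2, m=2, i=1, j=2. No two conflicting variables share a register.

2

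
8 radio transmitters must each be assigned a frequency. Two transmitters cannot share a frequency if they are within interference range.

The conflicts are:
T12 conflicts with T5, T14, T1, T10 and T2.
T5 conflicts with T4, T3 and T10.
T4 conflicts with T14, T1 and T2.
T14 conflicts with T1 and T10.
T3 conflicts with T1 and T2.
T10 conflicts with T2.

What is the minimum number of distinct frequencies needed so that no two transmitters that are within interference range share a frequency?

T12, T14, T1 all conflict with each other, so at least 3 frequencies are needed.
A valid assignment using 3 frequencies: T12=1, T5=3, T4=1, T14=3, T3=1, T1=2, T10=2, T2=3. Each listed conflict is separated.

3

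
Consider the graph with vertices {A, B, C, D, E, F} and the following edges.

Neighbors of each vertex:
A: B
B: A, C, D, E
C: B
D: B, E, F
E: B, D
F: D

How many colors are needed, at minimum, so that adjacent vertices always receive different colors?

B, D, E are mutually adjacent, so at least 3 colors are needed.
3 colors suffice: color 1 → {B, F}; color 2 → {A, C, D}; color 3 → {E}. No two adjacent vertices share a color.

3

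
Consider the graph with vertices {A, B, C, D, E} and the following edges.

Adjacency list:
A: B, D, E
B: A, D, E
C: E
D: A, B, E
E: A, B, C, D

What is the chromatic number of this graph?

4

A, B, D, E are mutually adjacent (a clique of size 4), so at least 4 colors are needed.
4 colors suffice: color red → {E}; color blue → {A, C}; color green → {B}; color yellow → {D}. Each edge has distinct colors on its endpoints.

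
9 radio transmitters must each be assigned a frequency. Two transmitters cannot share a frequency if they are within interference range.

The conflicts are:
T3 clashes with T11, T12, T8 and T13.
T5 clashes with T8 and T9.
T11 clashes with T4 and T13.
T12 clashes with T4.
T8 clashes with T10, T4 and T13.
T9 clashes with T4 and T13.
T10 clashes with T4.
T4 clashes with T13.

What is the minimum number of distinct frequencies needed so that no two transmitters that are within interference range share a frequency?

3

T8, T10, T4 pairwise conflict, so at least 3 frequencies are needed.
A valid assignment using 3 frequencies: T3=1, T5=1, T11=2, T12=2, T8=2, T9=2, T10=3, T4=1, T13=3. Each listed conflict is separated.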